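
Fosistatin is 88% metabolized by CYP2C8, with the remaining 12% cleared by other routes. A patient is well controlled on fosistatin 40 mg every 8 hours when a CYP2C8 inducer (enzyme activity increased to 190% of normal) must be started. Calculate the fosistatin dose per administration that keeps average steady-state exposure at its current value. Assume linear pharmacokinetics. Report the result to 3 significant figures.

The CYP2C8 pathway (88% of clearance) is boosted to 1.9× activity: 0.88 × 1.9 = 1.672.
The remaining 12% of clearance is unaffected.
CL_new/CL_old = 1.672 + 0.12 = 1.792.
To maintain the same steady-state level, dose must scale with clearance: new dose = 40 × 1.792 = 71.7 mg.

71.7 mg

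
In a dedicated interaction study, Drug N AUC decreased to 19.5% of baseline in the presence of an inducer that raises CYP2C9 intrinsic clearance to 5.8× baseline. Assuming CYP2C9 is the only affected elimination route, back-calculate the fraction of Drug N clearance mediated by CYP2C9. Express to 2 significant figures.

CL'/CL = 1 / 0.195 = 5.128
5.8·fm + (1 − fm) = 5.128
fm = (5.128 − 1) / (5.8 − 1) = 0.86

0.86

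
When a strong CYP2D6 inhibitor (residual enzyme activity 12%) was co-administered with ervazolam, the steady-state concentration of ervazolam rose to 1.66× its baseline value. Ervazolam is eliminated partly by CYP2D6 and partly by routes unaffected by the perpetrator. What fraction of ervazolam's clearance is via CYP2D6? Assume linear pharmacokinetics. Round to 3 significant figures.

0.452

CL'/CL = 1 / 1.66 = 0.6024
0.12·fm + (1 − fm) = 0.6024
fm = (0.6024 − 1) / (0.12 − 1) = 0.452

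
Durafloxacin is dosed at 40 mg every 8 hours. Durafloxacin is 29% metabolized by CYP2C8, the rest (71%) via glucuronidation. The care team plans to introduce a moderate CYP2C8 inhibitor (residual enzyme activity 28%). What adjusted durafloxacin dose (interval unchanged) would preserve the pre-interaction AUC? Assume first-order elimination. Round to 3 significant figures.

31.6 mg

CYP2C8: 0.29 × 0.28 = 0.0812
Other: 0.71 (unchanged)
New clearance relative to baseline: 0.0812 + 0.71 = 0.7912.
Css,avg = (dose rate)/CL, so holding Css fixed requires dose ∝ CL: 40 × 0.7912 = 31.6 mg.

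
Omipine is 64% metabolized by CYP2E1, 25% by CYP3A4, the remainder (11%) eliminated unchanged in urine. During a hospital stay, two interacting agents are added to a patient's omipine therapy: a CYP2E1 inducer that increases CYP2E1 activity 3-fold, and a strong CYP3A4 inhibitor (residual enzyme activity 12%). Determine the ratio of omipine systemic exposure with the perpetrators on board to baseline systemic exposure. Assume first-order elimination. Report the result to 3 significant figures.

0.485

CYP2E1: 0.64 × 3 = 1.92
CYP3A4: 0.25 × 0.12 = 0.03
Other: 0.11 (unchanged)
Relative clearance = 1.92 + 0.03 + 0.11 = 2.06.
Net systemic exposure ratio = 1 / 2.06 = 0.485.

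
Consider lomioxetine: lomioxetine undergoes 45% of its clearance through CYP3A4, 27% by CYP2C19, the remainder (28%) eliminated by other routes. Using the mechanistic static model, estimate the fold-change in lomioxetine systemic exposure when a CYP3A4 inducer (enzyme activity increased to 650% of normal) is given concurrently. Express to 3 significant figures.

0.288

The CYP3A4 pathway (45% of clearance) increases to 6.5× activity: 0.45 × 6.5 = 2.925.
CYP2C19 (27%) and the residual 28% are unaffected.
Relative clearance = 2.925 + 0.27 + 0.28 = 3.475.
Systemic exposure ratio = CL_old/CL_new = 1 / 3.475 = 0.288.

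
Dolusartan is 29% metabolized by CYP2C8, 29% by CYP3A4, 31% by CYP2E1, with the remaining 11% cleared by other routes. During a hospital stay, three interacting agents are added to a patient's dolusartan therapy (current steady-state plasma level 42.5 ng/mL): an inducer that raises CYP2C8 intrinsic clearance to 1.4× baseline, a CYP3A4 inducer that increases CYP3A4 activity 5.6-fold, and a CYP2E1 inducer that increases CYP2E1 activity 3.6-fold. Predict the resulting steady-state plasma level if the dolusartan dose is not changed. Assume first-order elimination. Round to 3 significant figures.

The CYP2C8 pathway (29% of clearance) rises to 1.4× activity: 0.29 × 1.4 = 0.406.
The CYP3A4 pathway (29% of clearance) increases to 5.6× activity: 0.29 × 5.6 = 1.624.
The CYP2E1 pathway (31% of clearance) is boosted to 3.6× activity: 0.31 × 3.6 = 1.116.
The remaining 11% of clearance is unaffected.
New clearance relative to baseline: 0.406 + 1.624 + 1.116 + 0.11 = 3.256.
New steady-state plasma level = 42.5 / 3.256 = 13.1 ng/mL (concentration scales inversely with clearance).

13.1 ng/mL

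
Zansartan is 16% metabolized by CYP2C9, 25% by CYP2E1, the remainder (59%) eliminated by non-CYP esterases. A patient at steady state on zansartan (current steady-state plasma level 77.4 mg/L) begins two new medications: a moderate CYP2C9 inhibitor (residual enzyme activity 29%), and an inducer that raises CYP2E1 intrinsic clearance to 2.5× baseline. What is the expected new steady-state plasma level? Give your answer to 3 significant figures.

The CYP2C9 pathway (16% of clearance) falls to 0.29× activity: 0.16 × 0.29 = 0.0464.
The CYP2E1 pathway (25% of clearance) increases to 2.5× activity: 0.25 × 2.5 = 0.625.
The remaining 59% of clearance is unaffected.
CL_new/CL_old = 0.0464 + 0.625 + 0.59 = 1.2614.
Steady-state plasma level ∝ 1/CL: new value = 77.4 / 1.2614 = 61.4 mg/L.

61.4 mg/L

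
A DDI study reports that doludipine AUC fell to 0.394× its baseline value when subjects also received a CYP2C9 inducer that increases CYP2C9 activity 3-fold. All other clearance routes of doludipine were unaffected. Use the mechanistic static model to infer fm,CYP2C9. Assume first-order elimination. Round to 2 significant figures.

Write x for the fraction cleared via CYP2C9. The observed AUC change means clearance rose to 1/0.394 = 2.538 of baseline.
Only the CYP2C9 route changed, so 2.538 = x·3 + (1 − x), giving x = 0.77.

0.77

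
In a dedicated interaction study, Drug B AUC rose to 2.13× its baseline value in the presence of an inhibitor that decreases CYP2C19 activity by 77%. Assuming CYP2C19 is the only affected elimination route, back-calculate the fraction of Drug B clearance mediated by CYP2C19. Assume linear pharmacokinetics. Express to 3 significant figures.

Call the CYP2C19 fraction fm. After the interaction, CL_new/CL_old = fm × 0.23 + (1 − fm).
AUC ratio = 1 / (new CL fraction), so new CL fraction = 1 / 2.13 = 0.4695.
fm × 0.23 + 1 − fm = 0.4695  ⇒  fm × (0.23 − 1) = −0.5305  ⇒  fm = 0.689.

0.689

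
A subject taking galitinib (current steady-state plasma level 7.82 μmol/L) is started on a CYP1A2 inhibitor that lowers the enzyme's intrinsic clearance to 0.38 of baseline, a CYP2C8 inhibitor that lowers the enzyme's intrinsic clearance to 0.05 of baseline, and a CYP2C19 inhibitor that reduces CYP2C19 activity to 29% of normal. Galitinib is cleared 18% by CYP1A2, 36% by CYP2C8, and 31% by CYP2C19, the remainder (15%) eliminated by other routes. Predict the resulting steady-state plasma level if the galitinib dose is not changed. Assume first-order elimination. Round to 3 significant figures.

The CYP1A2 pathway (18% of clearance) falls to 0.38× activity: 0.18 × 0.38 = 0.0684.
The CYP2C8 pathway (36% of clearance) is reduced to 0.05× activity: 0.36 × 0.05 = 0.018.
The CYP2C19 pathway (31% of clearance) falls to 0.29× activity: 0.31 × 0.29 = 0.0899.
Non-CYP routes (15%) are unchanged.
CL_new/CL_old = 0.0684 + 0.018 + 0.0899 + 0.15 = 0.3263.
Dividing the baseline by the relative clearance: 7.82 / 0.3263 = 24.0 μmol/L.

24.0 μmol/L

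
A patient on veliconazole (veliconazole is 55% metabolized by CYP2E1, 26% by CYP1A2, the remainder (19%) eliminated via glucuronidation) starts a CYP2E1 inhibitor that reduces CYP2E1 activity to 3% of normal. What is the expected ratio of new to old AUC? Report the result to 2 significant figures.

2.1

The CYP2E1 pathway (55% of clearance) falls to 0.03× activity: 0.55 × 0.03 = 0.0165.
CYP1A2 (26%) and the residual 19% are unaffected.
New clearance relative to baseline: 0.0165 + 0.26 + 0.19 = 0.4665.
AUC is inversely proportional to clearance, so the fold-change is 1 / 0.4665 = 2.1.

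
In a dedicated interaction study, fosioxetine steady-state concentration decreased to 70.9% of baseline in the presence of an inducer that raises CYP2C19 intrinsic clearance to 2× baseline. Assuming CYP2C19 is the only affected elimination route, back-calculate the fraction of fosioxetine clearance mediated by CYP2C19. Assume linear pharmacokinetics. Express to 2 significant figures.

0.41

CL'/CL = 1 / 0.709 = 1.41
2·fm + (1 − fm) = 1.41
fm = (1.41 − 1) / (2 − 1) = 0.41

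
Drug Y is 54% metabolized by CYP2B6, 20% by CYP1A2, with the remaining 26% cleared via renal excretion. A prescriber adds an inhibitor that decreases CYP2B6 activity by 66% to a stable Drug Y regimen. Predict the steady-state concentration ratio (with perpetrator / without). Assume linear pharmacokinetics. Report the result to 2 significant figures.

1.6

The CYP2B6 pathway (54% of clearance) falls to 0.34× activity: 0.54 × 0.34 = 0.1836.
CYP1A2 (20%) and the residual 26% are unaffected.
New clearance relative to baseline: 0.1836 + 0.2 + 0.26 = 0.6436.
Since steady-state concentration ∝ 1/CL, the ratio is 1 / 0.6436 = 1.6.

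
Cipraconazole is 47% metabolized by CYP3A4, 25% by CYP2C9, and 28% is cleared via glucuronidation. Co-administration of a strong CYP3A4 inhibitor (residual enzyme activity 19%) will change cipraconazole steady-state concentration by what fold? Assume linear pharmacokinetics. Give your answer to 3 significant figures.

1.61

The CYP3A4 pathway (47% of clearance) is reduced to 0.19× activity: 0.47 × 0.19 = 0.0893.
CYP2C9 (25%) and the residual 28% are unaffected.
CL_new/CL_old = 0.0893 + 0.25 + 0.28 = 0.6193.
Steady-state concentration is inversely proportional to clearance, so the fold-change is 1 / 0.6193 = 1.61.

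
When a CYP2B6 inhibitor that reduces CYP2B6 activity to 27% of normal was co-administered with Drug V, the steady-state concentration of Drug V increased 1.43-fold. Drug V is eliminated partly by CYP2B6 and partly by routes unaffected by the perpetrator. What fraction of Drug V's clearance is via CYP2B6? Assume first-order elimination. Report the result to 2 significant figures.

0.41

CL'/CL = 1 / 1.43 = 0.6993
0.27·fm + (1 − fm) = 0.6993
fm = (0.6993 − 1) / (0.27 − 1) = 0.41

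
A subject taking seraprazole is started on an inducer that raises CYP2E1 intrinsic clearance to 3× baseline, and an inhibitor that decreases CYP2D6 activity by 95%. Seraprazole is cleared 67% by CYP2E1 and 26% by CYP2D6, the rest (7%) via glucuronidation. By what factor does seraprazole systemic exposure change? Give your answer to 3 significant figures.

0.478

CYP2E1: 0.67 × 3 = 2.01
CYP2D6: 0.26 × 0.05 = 0.013
Other: 0.07 (unchanged)
New clearance relative to baseline: 2.01 + 0.013 + 0.07 = 2.093.
Systemic exposure ∝ 1/CL: fold-change = 1 / 2.093 = 0.478.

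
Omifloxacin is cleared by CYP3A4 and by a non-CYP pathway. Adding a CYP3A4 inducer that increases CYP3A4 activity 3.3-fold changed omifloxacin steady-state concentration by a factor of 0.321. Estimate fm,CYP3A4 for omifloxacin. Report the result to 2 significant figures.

0.92

CL'/CL = 1 / 0.321 = 3.115
3.3·fm + (1 − fm) = 3.115
fm = (3.115 − 1) / (3.3 − 1) = 0.92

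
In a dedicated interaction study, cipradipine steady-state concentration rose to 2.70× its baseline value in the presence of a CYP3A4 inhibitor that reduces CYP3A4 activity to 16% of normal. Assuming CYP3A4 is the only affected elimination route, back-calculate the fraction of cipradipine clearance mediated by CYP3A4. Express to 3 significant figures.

CL'/CL = 1 / 2.70 = 0.3704
0.16·fm + (1 − fm) = 0.3704
fm = (0.3704 − 1) / (0.16 − 1) = 0.750

0.750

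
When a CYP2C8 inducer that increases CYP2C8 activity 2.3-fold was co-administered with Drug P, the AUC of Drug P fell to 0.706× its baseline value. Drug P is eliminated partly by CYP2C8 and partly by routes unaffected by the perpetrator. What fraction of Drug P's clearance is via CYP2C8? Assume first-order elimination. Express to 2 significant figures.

0.32

Call the CYP2C8 fraction fm. After the interaction, CL_new/CL_old = fm × 2.3 + (1 − fm).
AUC ratio = 1 / (new CL fraction), so new CL fraction = 1 / 0.706 = 1.416.
fm × 2.3 + 1 − fm = 1.416  ⇒  fm × (2.3 − 1) = 0.4164  ⇒  fm = 0.32.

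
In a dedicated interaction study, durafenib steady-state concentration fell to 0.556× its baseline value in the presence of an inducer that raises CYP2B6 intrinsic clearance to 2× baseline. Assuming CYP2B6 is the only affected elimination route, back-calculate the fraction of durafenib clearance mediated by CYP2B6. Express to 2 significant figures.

0.80

Call the CYP2B6 fraction fm. After the interaction, CL_new/CL_old = fm × 2 + (1 − fm).
Steady-state concentration ratio = 1 / (new CL fraction), so new CL fraction = 1 / 0.556 = 1.799.
fm × 2 + 1 − fm = 1.799  ⇒  fm × (2 − 1) = 0.7986  ⇒  fm = 0.80.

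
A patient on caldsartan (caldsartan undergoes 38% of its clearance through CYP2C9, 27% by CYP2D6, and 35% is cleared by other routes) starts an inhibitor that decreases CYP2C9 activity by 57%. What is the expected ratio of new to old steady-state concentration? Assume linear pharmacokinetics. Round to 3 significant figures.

1.28

CYP2C9: 0.38 × 0.43 = 0.1634
CYP2D6: 0.27 (unchanged)
Other: 0.35 (unchanged)
Relative clearance = 0.1634 + 0.27 + 0.35 = 0.7834.
Steady-state concentration is inversely proportional to clearance, so the fold-change is 1 / 0.7834 = 1.28.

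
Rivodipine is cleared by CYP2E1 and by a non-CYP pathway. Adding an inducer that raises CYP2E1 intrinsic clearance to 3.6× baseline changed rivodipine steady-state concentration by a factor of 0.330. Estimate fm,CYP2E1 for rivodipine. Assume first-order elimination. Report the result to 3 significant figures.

Let x = fm,CYP2E1. Because steady-state concentration ∝ 1/CL, relative clearance rose to 1/0.330 = 3.03.
Setting x·3.6 + (1 − x) = 3.03 and solving: x = (3.03 − 1)/(3.6 − 1) = 0.781.

0.781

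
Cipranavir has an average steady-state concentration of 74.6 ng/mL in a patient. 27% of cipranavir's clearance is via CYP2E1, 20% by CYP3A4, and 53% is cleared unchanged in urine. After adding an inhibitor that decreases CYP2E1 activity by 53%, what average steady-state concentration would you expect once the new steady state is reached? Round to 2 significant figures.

CYP2E1: 0.27 × 0.47 = 0.1269
CYP3A4: 0.2 (unchanged)
Other: 0.53 (unchanged)
Relative clearance = 0.1269 + 0.2 + 0.53 = 0.8569.
With dosing unchanged, average steady-state concentration scales as 1/CL: 74.6 / 0.8569 = 87 ng/mL.

87 ng/mL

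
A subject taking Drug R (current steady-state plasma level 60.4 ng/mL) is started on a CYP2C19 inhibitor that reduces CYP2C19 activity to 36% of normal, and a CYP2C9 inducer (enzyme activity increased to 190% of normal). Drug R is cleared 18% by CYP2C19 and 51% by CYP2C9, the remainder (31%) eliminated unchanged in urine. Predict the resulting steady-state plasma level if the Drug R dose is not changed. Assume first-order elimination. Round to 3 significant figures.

The CYP2C19 pathway (18% of clearance) is reduced to 0.36× activity: 0.18 × 0.36 = 0.0648.
The CYP2C9 pathway (51% of clearance) is boosted to 1.9× activity: 0.51 × 1.9 = 0.969.
Non-CYP routes (31%) are unchanged.
Relative clearance = 0.0648 + 0.969 + 0.31 = 1.3438.
Dividing the baseline by the relative clearance: 60.4 / 1.3438 = 44.9 ng/mL.

44.9 ng/mL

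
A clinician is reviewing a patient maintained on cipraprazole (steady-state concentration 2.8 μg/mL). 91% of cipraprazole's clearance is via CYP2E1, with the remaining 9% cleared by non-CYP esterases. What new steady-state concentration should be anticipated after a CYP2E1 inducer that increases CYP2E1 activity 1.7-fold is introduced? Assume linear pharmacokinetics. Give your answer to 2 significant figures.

1.7 μg/mL

The CYP2E1 pathway (91% of clearance) is boosted to 1.7× activity: 0.91 × 1.7 = 1.547.
Non-CYP routes (9%) are unchanged.
CL_new/CL_old = 1.547 + 0.09 = 1.637.
Steady-state concentration ∝ 1/CL, so new value = 2.8 / 1.637 = 1.7 μg/mL.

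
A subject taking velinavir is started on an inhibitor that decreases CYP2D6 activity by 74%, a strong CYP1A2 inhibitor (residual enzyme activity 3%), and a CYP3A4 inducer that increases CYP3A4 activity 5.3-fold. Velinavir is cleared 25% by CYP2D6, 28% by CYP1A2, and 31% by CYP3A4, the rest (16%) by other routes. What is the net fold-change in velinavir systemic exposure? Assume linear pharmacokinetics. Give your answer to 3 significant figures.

0.533

The CYP2D6 pathway (25% of clearance) is reduced to 0.26× activity: 0.25 × 0.26 = 0.065.
The CYP1A2 pathway (28% of clearance) drops to 0.03× activity: 0.28 × 0.03 = 0.0084.
The CYP3A4 pathway (31% of clearance) increases to 5.3× activity: 0.31 × 5.3 = 1.643.
The remaining 16% of clearance is unaffected.
New clearance relative to baseline: 0.065 + 0.0084 + 1.643 + 0.16 = 1.8764.
Net systemic exposure ratio = 1 / 1.8764 = 0.533.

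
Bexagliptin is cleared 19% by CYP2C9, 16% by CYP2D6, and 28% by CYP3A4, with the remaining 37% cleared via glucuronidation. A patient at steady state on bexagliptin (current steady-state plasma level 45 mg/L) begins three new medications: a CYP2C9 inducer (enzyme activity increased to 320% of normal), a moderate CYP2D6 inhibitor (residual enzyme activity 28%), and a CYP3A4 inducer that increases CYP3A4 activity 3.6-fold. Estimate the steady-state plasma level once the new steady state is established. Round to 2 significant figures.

The CYP2C9 pathway (19% of clearance) increases to 3.2× activity: 0.19 × 3.2 = 0.608.
The CYP2D6 pathway (16% of clearance) is reduced to 0.28× activity: 0.16 × 0.28 = 0.0448.
The CYP3A4 pathway (28% of clearance) increases to 3.6× activity: 0.28 × 3.6 = 1.008.
Non-CYP routes (37%) are unchanged.
New clearance relative to baseline: 0.608 + 0.0448 + 1.008 + 0.37 = 2.0308.
Steady-state plasma level ∝ 1/CL: new value = 45 / 2.0308 = 22 mg/L.

22 mg/L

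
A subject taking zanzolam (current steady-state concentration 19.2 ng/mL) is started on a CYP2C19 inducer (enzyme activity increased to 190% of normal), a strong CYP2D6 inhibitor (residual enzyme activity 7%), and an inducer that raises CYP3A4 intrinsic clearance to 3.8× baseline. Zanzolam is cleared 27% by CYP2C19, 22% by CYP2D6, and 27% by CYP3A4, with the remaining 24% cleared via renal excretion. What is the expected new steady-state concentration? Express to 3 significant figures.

10.7 ng/mL

The CYP2C19 pathway (27% of clearance) is boosted to 1.9× activity: 0.27 × 1.9 = 0.513.
The CYP2D6 pathway (22% of clearance) drops to 0.07× activity: 0.22 × 0.07 = 0.0154.
The CYP3A4 pathway (27% of clearance) increases to 3.8× activity: 0.27 × 3.8 = 1.026.
Non-CYP routes (24%) are unchanged.
CL_new/CL_old = 0.513 + 0.0154 + 1.026 + 0.24 = 1.7944.
Dividing the baseline by the relative clearance: 19.2 / 1.7944 = 10.7 ng/mL.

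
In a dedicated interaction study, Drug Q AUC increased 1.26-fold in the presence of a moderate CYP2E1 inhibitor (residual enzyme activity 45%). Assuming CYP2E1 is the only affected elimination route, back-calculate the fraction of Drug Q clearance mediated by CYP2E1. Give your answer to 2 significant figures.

CL'/CL = 1 / 1.26 = 0.7937
0.45·fm + (1 − fm) = 0.7937
fm = (0.7937 − 1) / (0.45 − 1) = 0.38

0.38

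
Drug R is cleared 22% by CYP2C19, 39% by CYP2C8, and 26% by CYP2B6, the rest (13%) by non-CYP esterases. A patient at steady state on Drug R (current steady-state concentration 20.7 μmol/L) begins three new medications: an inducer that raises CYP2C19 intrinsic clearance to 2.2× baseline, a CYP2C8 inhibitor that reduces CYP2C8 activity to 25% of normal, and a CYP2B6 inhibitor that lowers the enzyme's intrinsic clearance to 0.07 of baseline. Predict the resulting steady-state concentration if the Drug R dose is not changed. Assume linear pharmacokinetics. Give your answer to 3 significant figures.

28.4 μmol/L

The CYP2C19 pathway (22% of clearance) is boosted to 2.2× activity: 0.22 × 2.2 = 0.484.
The CYP2C8 pathway (39% of clearance) falls to 0.25× activity: 0.39 × 0.25 = 0.0975.
The CYP2B6 pathway (26% of clearance) falls to 0.07× activity: 0.26 × 0.07 = 0.0182.
Non-CYP routes (13%) are unchanged.
New clearance relative to baseline: 0.484 + 0.0975 + 0.0182 + 0.13 = 0.7297.
Dividing the baseline by the relative clearance: 20.7 / 0.7297 = 28.4 μmol/L.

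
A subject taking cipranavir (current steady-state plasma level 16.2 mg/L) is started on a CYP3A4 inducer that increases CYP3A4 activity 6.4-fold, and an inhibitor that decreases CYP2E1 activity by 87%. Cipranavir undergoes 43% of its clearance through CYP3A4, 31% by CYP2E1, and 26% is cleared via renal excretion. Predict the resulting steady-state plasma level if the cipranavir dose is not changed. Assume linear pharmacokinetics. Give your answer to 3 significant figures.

5.31 mg/L

The CYP3A4 pathway (43% of clearance) is boosted to 6.4× activity: 0.43 × 6.4 = 2.752.
The CYP2E1 pathway (31% of clearance) drops to 0.13× activity: 0.31 × 0.13 = 0.0403.
Non-CYP routes (26%) are unchanged.
CL_new/CL_old = 2.752 + 0.0403 + 0.26 = 3.0523.
Steady-state plasma level ∝ 1/CL: new value = 16.2 / 3.0523 = 5.31 mg/L.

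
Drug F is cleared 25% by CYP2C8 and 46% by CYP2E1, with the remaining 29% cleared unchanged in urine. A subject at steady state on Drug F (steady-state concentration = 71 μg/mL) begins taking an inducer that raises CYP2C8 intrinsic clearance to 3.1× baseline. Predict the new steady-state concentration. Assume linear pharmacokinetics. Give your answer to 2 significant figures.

The CYP2C8 pathway (25% of clearance) rises to 3.1× activity: 0.25 × 3.1 = 0.775.
CYP2E1 (46%) and the residual 29% are unaffected.
Relative clearance = 0.775 + 0.46 + 0.29 = 1.525.
New steady-state concentration = baseline ÷ relative clearance = 71 / 1.525 = 47 μg/mL.

47 μg/mL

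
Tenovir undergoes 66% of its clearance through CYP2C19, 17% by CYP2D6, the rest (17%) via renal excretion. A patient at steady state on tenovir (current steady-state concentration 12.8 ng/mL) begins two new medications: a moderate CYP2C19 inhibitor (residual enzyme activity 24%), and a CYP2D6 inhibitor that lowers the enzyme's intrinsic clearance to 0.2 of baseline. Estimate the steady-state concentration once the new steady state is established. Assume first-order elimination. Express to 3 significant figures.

The CYP2C19 pathway (66% of clearance) is reduced to 0.24× activity: 0.66 × 0.24 = 0.1584.
The CYP2D6 pathway (17% of clearance) is reduced to 0.2× activity: 0.17 × 0.2 = 0.034.
The remaining 17% of clearance is unaffected.
New clearance relative to baseline: 0.1584 + 0.034 + 0.17 = 0.3624.
Steady-state concentration ∝ 1/CL: new value = 12.8 / 0.3624 = 35.3 ng/mL.

35.3 ng/mL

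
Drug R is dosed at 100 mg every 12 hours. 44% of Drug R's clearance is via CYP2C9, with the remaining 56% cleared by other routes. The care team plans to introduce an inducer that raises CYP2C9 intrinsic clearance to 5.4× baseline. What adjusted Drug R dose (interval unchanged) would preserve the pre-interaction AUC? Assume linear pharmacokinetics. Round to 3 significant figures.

The CYP2C9 pathway (44% of clearance) rises to 5.4× activity: 0.44 × 5.4 = 2.376.
The remaining 56% of clearance is unaffected.
New clearance relative to baseline: 2.376 + 0.56 = 2.936.
To maintain the same steady-state level, dose must scale with clearance: new dose = 100 × 2.936 = 294 mg.

294 mg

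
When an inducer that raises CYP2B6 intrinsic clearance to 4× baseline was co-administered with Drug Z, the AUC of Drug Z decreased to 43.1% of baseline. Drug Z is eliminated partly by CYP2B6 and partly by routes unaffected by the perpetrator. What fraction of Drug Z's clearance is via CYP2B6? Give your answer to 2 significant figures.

Write x for the fraction cleared via CYP2B6. The observed AUC change means clearance rose to 1/0.431 = 2.32 of baseline.
Setting x·4 + (1 − x) = 2.32 and solving: x = (2.32 − 1)/(4 − 1) = 0.44.

0.44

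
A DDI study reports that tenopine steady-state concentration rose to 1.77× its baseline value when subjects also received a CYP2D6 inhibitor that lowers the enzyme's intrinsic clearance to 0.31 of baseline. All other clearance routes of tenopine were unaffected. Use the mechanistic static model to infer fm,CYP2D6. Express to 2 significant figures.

Call the CYP2D6 fraction fm. After the interaction, CL_new/CL_old = fm × 0.31 + (1 − fm).
Steady-state concentration ratio = 1 / (new CL fraction), so new CL fraction = 1 / 1.77 = 0.565.
fm × 0.31 + 1 − fm = 0.565  ⇒  fm × (0.31 − 1) = −0.435  ⇒  fm = 0.63.

0.63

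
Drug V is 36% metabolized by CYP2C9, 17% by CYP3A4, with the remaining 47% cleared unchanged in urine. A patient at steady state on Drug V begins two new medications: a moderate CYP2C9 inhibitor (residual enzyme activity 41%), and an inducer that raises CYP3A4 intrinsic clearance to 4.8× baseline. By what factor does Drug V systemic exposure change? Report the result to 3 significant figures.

The CYP2C9 pathway (36% of clearance) is reduced to 0.41× activity: 0.36 × 0.41 = 0.1476.
The CYP3A4 pathway (17% of clearance) is boosted to 4.8× activity: 0.17 × 4.8 = 0.816.
Non-CYP routes (47%) are unchanged.
CL_new/CL_old = 0.1476 + 0.816 + 0.47 = 1.4336.
Net systemic exposure ratio = 1 / 1.4336 = 0.698.

0.698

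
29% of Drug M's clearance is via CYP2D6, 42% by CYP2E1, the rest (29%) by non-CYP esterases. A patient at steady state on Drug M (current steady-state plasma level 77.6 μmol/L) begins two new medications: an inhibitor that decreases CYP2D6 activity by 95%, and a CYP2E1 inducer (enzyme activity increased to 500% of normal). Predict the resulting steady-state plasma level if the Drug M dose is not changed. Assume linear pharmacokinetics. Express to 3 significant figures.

The CYP2D6 pathway (29% of clearance) falls to 0.05× activity: 0.29 × 0.05 = 0.0145.
The CYP2E1 pathway (42% of clearance) rises to 5× activity: 0.42 × 5 = 2.1.
The remaining 29% of clearance is unaffected.
New clearance relative to baseline: 0.0145 + 2.1 + 0.29 = 2.4045.
Steady-state plasma level ∝ 1/CL: new value = 77.6 / 2.4045 = 32.3 μmol/L.

32.3 μmol/L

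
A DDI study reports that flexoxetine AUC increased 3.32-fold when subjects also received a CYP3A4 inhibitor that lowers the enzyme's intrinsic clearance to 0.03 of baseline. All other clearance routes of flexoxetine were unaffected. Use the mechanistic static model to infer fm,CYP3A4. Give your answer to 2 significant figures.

0.72

Let fm be the CYP3A4 fraction. New clearance relative to baseline = fm × 0.03 + (1 − fm).
AUC ratio = 1 / (new CL fraction), so new CL fraction = 1 / 3.32 = 0.3012.
fm × 0.03 + 1 − fm = 0.3012  ⇒  fm × (0.03 − 1) = −0.6988  ⇒  fm = 0.72.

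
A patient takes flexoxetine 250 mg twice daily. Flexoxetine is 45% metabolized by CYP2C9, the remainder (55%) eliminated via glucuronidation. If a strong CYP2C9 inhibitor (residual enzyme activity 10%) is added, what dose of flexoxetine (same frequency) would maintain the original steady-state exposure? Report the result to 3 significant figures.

149 mg

The CYP2C9 pathway (45% of clearance) is reduced to 0.1× activity: 0.45 × 0.1 = 0.045.
Non-CYP routes (55%) are unchanged.
CL_new/CL_old = 0.045 + 0.55 = 0.595.
Css,avg = (dose rate)/CL, so holding Css fixed requires dose ∝ CL: 250 × 0.595 = 149 mg.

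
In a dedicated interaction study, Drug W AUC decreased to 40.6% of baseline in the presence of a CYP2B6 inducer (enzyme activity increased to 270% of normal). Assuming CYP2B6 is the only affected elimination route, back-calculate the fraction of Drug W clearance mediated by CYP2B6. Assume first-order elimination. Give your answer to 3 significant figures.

0.861

Let x = fm,CYP2B6. Because AUC ∝ 1/CL, relative clearance rose to 1/0.406 = 2.463.
Only the CYP2B6 route changed, so 2.463 = x·2.7 + (1 − x), giving x = 0.861.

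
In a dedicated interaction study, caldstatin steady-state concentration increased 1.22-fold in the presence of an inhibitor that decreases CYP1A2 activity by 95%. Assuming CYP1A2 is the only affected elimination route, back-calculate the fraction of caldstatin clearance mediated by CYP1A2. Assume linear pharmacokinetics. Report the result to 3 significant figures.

CL'/CL = 1 / 1.22 = 0.8197
0.05·fm + (1 − fm) = 0.8197
fm = (0.8197 − 1) / (0.05 − 1) = 0.190

0.190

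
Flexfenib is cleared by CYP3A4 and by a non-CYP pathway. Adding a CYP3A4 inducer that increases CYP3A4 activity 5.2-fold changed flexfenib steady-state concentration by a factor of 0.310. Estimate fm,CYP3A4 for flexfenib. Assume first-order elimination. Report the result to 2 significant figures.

Call the CYP3A4 fraction fm. After the interaction, CL_new/CL_old = fm × 5.2 + (1 − fm).
Steady-state concentration ratio = 1 / (new CL fraction), so new CL fraction = 1 / 0.310 = 3.226.
fm × 5.2 + 1 − fm = 3.226  ⇒  fm × (5.2 − 1) = 2.226  ⇒  fm = 0.53.

0.53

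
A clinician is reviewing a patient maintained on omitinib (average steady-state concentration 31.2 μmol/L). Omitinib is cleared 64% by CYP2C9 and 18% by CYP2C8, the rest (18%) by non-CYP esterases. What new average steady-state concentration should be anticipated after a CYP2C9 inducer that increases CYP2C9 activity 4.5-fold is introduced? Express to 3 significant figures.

CYP2C9: 0.64 × 4.5 = 2.88
CYP2C8: 0.18 (unchanged)
Other: 0.18 (unchanged)
New clearance relative to baseline: 2.88 + 0.18 + 0.18 = 3.24.
Average steady-state concentration ∝ 1/CL, so new value = 31.2 / 3.24 = 9.63 μmol/L.

9.63 μmol/L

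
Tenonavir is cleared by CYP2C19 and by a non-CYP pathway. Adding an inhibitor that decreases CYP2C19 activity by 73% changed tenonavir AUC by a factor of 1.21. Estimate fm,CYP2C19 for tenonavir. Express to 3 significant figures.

Call the CYP2C19 fraction fm. After the interaction, CL_new/CL_old = fm × 0.27 + (1 − fm).
AUC ratio = 1 / (new CL fraction), so new CL fraction = 1 / 1.21 = 0.8264.
fm × 0.27 + 1 − fm = 0.8264  ⇒  fm × (0.27 − 1) = −0.1736  ⇒  fm = 0.238.

0.238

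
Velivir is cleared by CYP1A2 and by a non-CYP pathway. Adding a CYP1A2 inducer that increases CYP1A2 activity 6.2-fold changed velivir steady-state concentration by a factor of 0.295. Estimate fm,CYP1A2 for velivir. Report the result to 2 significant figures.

0.46

CL'/CL = 1 / 0.295 = 3.39
6.2·fm + (1 − fm) = 3.39
fm = (3.39 − 1) / (6.2 − 1) = 0.46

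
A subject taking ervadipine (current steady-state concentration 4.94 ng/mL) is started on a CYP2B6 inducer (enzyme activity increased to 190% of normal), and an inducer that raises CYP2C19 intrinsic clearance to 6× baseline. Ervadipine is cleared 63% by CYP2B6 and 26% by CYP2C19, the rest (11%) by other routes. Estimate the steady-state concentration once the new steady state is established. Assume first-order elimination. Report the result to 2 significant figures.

1.7 ng/mL

CYP2B6: 0.63 × 1.9 = 1.197
CYP2C19: 0.26 × 6 = 1.56
Other: 0.11 (unchanged)
CL_new/CL_old = 1.197 + 1.56 + 0.11 = 2.867.
Steady-state concentration ∝ 1/CL: new value = 4.94 / 2.867 = 1.7 ng/mL.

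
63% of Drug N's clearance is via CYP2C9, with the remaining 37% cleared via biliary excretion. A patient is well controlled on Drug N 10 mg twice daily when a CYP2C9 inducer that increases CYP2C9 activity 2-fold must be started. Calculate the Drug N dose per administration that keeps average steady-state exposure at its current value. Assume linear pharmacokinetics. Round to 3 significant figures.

The CYP2C9 pathway (63% of clearance) increases to 2× activity: 0.63 × 2 = 1.26.
Non-CYP routes (37%) are unchanged.
CL_new/CL_old = 1.26 + 0.37 = 1.63.
Exposure is unchanged when dose changes in proportion to clearance. New dose = 10 mg × 1.63 = 16.3 mg.

16.3 mg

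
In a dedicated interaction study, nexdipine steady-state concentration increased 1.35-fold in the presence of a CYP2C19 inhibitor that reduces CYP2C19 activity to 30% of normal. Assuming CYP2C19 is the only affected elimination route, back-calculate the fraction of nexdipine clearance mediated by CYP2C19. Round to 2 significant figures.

0.37

Let x = fm,CYP2C19. Because steady-state concentration ∝ 1/CL, relative clearance fell to 1/1.35 = 0.7407.
Only the CYP2C19 route changed, so 0.7407 = x·0.3 + (1 − x), giving x = 0.37.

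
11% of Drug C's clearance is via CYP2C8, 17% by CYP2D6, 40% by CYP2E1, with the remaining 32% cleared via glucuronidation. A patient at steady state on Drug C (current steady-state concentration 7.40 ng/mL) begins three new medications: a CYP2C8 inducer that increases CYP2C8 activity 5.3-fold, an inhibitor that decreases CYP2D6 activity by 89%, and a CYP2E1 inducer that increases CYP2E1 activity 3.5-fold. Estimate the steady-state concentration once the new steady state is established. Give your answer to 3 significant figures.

3.19 ng/mL

The CYP2C8 pathway (11% of clearance) increases to 5.3× activity: 0.11 × 5.3 = 0.583.
The CYP2D6 pathway (17% of clearance) drops to 0.11× activity: 0.17 × 0.11 = 0.0187.
The CYP2E1 pathway (40% of clearance) increases to 3.5× activity: 0.4 × 3.5 = 1.4.
The remaining 32% of clearance is unaffected.
Relative clearance = 0.583 + 0.0187 + 1.4 + 0.32 = 2.3217.
Steady-state concentration ∝ 1/CL: new value = 7.40 / 2.3217 = 3.19 ng/mL.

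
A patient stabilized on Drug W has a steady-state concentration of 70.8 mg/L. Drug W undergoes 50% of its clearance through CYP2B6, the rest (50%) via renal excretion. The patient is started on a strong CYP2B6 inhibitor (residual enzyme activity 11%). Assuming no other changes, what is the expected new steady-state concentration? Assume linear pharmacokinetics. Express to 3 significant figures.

128 mg/L

CYP2B6: 0.5 × 0.11 = 0.055
Other: 0.5 (unchanged)
CL_new/CL_old = 0.055 + 0.5 = 0.555.
With dosing unchanged, steady-state concentration scales as 1/CL: 70.8 / 0.555 = 128 mg/L.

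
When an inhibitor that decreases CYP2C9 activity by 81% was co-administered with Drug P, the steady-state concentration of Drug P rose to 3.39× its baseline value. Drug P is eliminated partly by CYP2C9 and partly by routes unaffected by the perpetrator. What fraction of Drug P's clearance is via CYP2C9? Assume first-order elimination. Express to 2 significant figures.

0.87

CL'/CL = 1 / 3.39 = 0.295
0.19·fm + (1 − fm) = 0.295
fm = (0.295 − 1) / (0.19 − 1) = 0.87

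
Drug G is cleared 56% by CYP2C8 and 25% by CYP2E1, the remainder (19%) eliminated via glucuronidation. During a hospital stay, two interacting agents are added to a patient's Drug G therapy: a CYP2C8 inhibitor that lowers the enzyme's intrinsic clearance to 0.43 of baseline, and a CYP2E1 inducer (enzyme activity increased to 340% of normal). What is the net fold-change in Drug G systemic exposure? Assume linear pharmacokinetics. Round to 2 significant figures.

The CYP2C8 pathway (56% of clearance) falls to 0.43× activity: 0.56 × 0.43 = 0.2408.
The CYP2E1 pathway (25% of clearance) rises to 3.4× activity: 0.25 × 3.4 = 0.85.
The remaining 19% of clearance is unaffected.
Relative clearance = 0.2408 + 0.85 + 0.19 = 1.2808.
Net systemic exposure ratio = 1 / 1.2808 = 0.78.

0.78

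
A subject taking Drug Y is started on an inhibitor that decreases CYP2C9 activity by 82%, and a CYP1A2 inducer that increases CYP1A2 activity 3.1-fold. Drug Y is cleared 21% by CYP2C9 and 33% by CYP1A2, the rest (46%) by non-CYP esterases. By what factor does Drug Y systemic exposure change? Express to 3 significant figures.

The CYP2C9 pathway (21% of clearance) falls to 0.18× activity: 0.21 × 0.18 = 0.0378.
The CYP1A2 pathway (33% of clearance) increases to 3.1× activity: 0.33 × 3.1 = 1.023.
Non-CYP routes (46%) are unchanged.
New clearance relative to baseline: 0.0378 + 1.023 + 0.46 = 1.5208.
Systemic exposure ∝ 1/CL: fold-change = 1 / 1.5208 = 0.658.

0.658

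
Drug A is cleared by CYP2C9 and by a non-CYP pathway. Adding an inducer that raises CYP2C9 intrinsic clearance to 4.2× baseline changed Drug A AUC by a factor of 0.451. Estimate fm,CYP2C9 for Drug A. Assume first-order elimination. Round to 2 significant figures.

CL'/CL = 1 / 0.451 = 2.217
4.2·fm + (1 − fm) = 2.217
fm = (2.217 − 1) / (4.2 − 1) = 0.38

0.38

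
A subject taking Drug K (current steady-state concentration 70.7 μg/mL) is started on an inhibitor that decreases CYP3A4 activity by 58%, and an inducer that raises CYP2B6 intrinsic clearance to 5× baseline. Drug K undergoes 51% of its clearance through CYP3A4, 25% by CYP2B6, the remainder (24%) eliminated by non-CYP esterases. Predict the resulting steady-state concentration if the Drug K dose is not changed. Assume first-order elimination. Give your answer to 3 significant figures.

CYP3A4: 0.51 × 0.42 = 0.2142
CYP2B6: 0.25 × 5 = 1.25
Other: 0.24 (unchanged)
CL_new/CL_old = 0.2142 + 1.25 + 0.24 = 1.7042.
New steady-state concentration = 70.7 / 1.7042 = 41.5 μg/mL (concentration scales inversely with clearance).

41.5 μg/mL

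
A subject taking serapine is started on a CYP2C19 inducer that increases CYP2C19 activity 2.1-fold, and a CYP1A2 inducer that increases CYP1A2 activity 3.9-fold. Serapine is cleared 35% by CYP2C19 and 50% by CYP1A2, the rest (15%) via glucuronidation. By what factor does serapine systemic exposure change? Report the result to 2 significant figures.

CYP2C19: 0.35 × 2.1 = 0.735
CYP1A2: 0.5 × 3.9 = 1.95
Other: 0.15 (unchanged)
New clearance relative to baseline: 0.735 + 1.95 + 0.15 = 2.835.
Net systemic exposure ratio = 1 / 2.835 = 0.35.

0.35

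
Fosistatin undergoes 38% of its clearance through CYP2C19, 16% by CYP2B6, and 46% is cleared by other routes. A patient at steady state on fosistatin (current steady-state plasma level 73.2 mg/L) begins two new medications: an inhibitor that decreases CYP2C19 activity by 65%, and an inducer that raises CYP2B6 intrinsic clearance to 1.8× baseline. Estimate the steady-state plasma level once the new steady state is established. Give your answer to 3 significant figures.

83.1 mg/L

CYP2C19: 0.38 × 0.35 = 0.133
CYP2B6: 0.16 × 1.8 = 0.288
Other: 0.46 (unchanged)
Relative clearance = 0.133 + 0.288 + 0.46 = 0.881.
Steady-state plasma level ∝ 1/CL: new value = 73.2 / 0.881 = 83.1 mg/L.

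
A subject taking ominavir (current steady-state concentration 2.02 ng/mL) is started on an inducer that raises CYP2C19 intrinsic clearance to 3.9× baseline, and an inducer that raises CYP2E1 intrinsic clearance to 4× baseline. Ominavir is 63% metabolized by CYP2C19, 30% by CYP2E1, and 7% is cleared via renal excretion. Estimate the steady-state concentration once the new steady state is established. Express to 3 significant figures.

0.542 ng/mL

The CYP2C19 pathway (63% of clearance) increases to 3.9× activity: 0.63 × 3.9 = 2.457.
The CYP2E1 pathway (30% of clearance) rises to 4× activity: 0.3 × 4 = 1.2.
The remaining 7% of clearance is unaffected.
CL_new/CL_old = 2.457 + 1.2 + 0.07 = 3.727.
Steady-state concentration ∝ 1/CL: new value = 2.02 / 3.727 = 0.542 ng/mL.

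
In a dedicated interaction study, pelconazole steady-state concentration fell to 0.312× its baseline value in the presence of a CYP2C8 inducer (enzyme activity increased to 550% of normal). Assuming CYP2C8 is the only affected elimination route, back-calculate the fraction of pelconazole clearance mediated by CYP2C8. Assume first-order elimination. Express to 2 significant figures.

Call the CYP2C8 fraction fm. After the interaction, CL_new/CL_old = fm × 5.5 + (1 − fm).
Steady-state concentration ratio = 1 / (new CL fraction), so new CL fraction = 1 / 0.312 = 3.205.
fm × 5.5 + 1 − fm = 3.205  ⇒  fm × (5.5 − 1) = 2.205  ⇒  fm = 0.49.

0.49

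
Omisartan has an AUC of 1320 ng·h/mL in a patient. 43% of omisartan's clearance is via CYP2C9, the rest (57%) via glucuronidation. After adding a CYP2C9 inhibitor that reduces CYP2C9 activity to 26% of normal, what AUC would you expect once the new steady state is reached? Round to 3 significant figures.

The CYP2C9 pathway (43% of clearance) falls to 0.26× activity: 0.43 × 0.26 = 0.1118.
The remaining 57% of clearance is unaffected.
New clearance relative to baseline: 0.1118 + 0.57 = 0.6818.
AUC ∝ 1/CL, so new value = 1320 / 0.6818 = 1.94 × 10³ ng·h/mL.

1.94 × 10³ ng·h/mL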